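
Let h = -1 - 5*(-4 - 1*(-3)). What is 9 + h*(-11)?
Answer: -35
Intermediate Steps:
h = 4 (h = -1 - 5*(-4 + 3) = -1 - 5*(-1) = -1 + 5 = 4)
9 + h*(-11) = 9 + 4*(-11) = 9 - 44 = -35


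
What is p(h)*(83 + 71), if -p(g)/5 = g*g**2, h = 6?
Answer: -166320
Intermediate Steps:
p(g) = -5*g**3 (p(g) = -5*g*g**2 = -5*g**3)
p(h)*(83 + 71) = (-5*6**3)*(83 + 71) = -5*216*154 = -1080*154 = -166320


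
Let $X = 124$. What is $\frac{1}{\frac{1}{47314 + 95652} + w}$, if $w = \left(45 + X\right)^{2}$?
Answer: $\frac{142966}{4083251927} \approx 3.5013 \cdot 10^{-5}$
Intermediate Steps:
$w = 28561$ ($w = \left(45 + 124\right)^{2} = 169^{2} = 28561$)
$\frac{1}{\frac{1}{47314 + 95652} + w} = \frac{1}{\frac{1}{47314 + 95652} + 28561} = \frac{1}{\frac{1}{142966} + 28561} = \frac{1}{\frac{4083251927}{142966}} = \frac{142966}{4083251927}$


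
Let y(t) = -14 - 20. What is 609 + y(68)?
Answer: 575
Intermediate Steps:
y(t) = -34
609 + y(68) = 609 - 34 = 575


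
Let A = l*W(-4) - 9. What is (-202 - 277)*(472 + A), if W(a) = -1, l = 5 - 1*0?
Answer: -219382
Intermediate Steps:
l = 5 (l = 5 + 0 = 5)
A = -14 (A = 5*(-1) - 9 = -5 - 9 = -14)
(-202 - 277)*(472 + A) = (-202 - 277)*(472 - 14) = -479*458 = -219382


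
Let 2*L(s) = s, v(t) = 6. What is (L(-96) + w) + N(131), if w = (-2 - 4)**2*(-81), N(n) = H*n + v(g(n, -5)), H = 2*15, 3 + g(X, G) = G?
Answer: 972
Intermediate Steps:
g(X, G) = -3 + G
L(s) = s/2
H = 30
N(n) = 6 + 30*n (N(n) = 30*n + 6 = 6 + 30*n)
w = -2916 (w = (-6)**2*(-81) = 36*(-81) = -2916)
(L(-96) + w) + N(131) = ((1/2)*(-96) - 2916) + (6 + 30*131) = (-48 - 2916) + (6 + 3930) = -2964 + 3936 = 972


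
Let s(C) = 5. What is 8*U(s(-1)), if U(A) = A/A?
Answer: 8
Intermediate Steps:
U(A) = 1
8*U(s(-1)) = 8*1 = 8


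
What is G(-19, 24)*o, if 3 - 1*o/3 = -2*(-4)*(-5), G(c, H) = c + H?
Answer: 645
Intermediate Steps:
G(c, H) = H + c
o = 129 (o = 9 - 3*(-2*(-4))*(-5) = 9 - 24*(-5) = 9 - 3*(-40) = 9 + 120 = 129)
G(-19, 24)*o = (24 - 19)*129 = 5*129 = 645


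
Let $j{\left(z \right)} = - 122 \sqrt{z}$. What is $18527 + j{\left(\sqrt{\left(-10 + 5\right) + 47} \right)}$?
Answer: $18527 - 122 \sqrt[4]{42} \approx 18216.0$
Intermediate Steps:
$18527 + j{\left(\sqrt{\left(-10 + 5\right) + 47} \right)} = 18527 - 122 \sqrt{\sqrt{\left(-10 + 5\right) + 47}} = 18527 - 122 \sqrt{\sqrt{-5 + 47}} = 18527 - 122 \sqrt{\sqrt{42}} = 18527 - 122 \sqrt[4]{42}$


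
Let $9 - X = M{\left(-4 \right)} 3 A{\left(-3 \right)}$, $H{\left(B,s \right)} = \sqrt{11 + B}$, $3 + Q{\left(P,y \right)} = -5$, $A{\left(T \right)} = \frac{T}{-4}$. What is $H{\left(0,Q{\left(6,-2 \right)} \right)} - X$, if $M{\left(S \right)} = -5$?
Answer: $- \frac{81}{4} + \sqrt{11} \approx -16.933$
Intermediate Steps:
$A{\left(T \right)} = - \frac{T}{4}$ ($A{\left(T \right)} = T \left(- \frac{1}{4}\right) = - \frac{T}{4}$)
$Q{\left(P,y \right)} = -8$ ($Q{\left(P,y \right)} = -3 - 5 = -8$)
$X = \frac{81}{4}$ ($X = 9 - \left(-5\right) 3 \left(\left(- \frac{1}{4}\right) \left(-3\right)\right) = 9 - \left(-15\right) \frac{3}{4} = 9 - - \frac{45}{4} = 9 + \frac{45}{4} = \frac{81}{4} \approx 20.25$)
$H{\left(0,Q{\left(6,-2 \right)} \right)} - X = \sqrt{11 + 0} - \frac{81}{4} = \sqrt{11} - \frac{81}{4} = - \frac{81}{4} + \sqrt{11}$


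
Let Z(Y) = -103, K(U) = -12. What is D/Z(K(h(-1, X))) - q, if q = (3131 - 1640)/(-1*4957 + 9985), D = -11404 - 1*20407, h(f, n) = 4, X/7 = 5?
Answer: 53264045/172628 ≈ 308.55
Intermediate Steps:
X = 35 (X = 7*5 = 35)
D = -31811 (D = -11404 - 20407 = -31811)
q = 497/1676 (q = 1491/(-4957 + 9985) = 1491/5028 = 1491*(1/5028) = 497/1676 ≈ 0.29654)
D/Z(K(h(-1, X))) - q = -31811/(-103) - 1*497/1676 = -31811*(-1/103) - 497/1676 = 31811/103 - 497/1676 = 53264045/172628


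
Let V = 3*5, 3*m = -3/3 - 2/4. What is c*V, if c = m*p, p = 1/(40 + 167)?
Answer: -5/138 ≈ -0.036232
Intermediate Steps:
m = -½ (m = (-3/3 - 2/4)/3 = (-3*⅓ - 2*¼)/3 = (-1 - ½)/3 = (⅓)*(-3/2) = -½ ≈ -0.50000)
p = 1/207 ≈ 0.0048309
c = -1/414 (c = -½*1/207 = -1/414 ≈ -0.0024155)
V = 15
c*V = -1/414*15 = -5/138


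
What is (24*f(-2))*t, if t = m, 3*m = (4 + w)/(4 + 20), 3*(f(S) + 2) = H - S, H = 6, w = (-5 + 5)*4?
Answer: 8/9 ≈ 0.88889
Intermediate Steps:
w = 0 (w = 0*4 = 0)
f(S) = -S/3 (f(S) = -2 + (6 - S)/3 = -2 + (2 - S/3) = -S/3)
m = 1/18 (m = ((4 + 0)/(4 + 20))/3 = (4/24)/3 = (4*(1/24))/3 = (1/3)*(1/6) = 1/18 ≈ 0.055556)
t = 1/18 ≈ 0.055556
(24*f(-2))*t = (24*(-1/3*(-2)))*(1/18) = (24*(2/3))*(1/18) = 16*(1/18) = 8/9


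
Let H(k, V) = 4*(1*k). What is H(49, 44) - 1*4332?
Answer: -4136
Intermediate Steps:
H(k, V) = 4*k
H(49, 44) - 1*4332 = 4*49 - 1*4332 = 196 - 4332 = -4136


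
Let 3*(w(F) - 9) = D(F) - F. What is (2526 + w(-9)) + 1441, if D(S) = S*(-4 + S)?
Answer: 4018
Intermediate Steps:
w(F) = 9 - F/3 + F*(-4 + F)/3 (w(F) = 9 + (F*(-4 + F) - F)/3 = 9 + (-F + F*(-4 + F))/3 = 9 + (-F/3 + F*(-4 + F)/3) = 9 - F/3 + F*(-4 + F)/3)
(2526 + w(-9)) + 1441 = (2526 + (9 - 1/3*(-9) + (1/3)*(-9)*(-4 - 9))) + 1441 = (2526 + (9 + 3 + (1/3)*(-9)*(-13))) + 1441 = (2526 + (9 + 3 + 39)) + 1441 = (2526 + 51) + 1441 = 2577 + 1441 = 4018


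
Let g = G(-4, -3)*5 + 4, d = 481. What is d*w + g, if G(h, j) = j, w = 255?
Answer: 122644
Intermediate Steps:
g = -11 (g = -3*5 + 4 = -15 + 4 = -11)
d*w + g = 481*255 - 11 = 122655 - 11 = 122644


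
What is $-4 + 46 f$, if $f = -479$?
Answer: $-22038$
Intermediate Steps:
$-4 + 46 f = -4 + 46 \left(-479\right) = -4 - 22034 = -22038$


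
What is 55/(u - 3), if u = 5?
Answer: 55/2 ≈ 27.500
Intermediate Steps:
55/(u - 3) = 55/(5 - 3) = 55/2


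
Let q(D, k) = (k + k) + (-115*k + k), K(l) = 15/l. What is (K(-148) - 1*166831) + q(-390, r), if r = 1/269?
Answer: -6641896383/39812 ≈ -1.6683e+5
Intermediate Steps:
r = 1/269 ≈ 0.0037175
q(D, k) = -112*k (q(D, k) = 2*k - 114*k = -112*k)
(K(-148) - 1*166831) + q(-390, r) = (15/(-148) - 1*166831) - 112*1/269 = (15*(-1/148) - 166831) - 112/269 = (-15/148 - 166831) - 112/269 = -24691003/148 - 112/269 = -6641896383/39812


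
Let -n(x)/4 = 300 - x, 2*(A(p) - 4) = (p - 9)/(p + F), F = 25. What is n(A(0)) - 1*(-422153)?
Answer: 10524207/25 ≈ 4.2097e+5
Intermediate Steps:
A(p) = 4 + (-9 + p)/(2*(25 + p)) (A(p) = 4 + ((p - 9)/(p + 25))/2 = 4 + ((-9 + p)/(25 + p))/2 = 4 + (-9 + p)/(2*(25 + p)))
n(x) = -1200 + 4*x (n(x) = -4*(300 - x) = -1200 + 4*x)
n(A(0)) - 1*(-422153) = (-1200 + 4*((191 + 9*0)/(2*(25 + 0)))) - 1*(-422153) = (-1200 + 4*((1/2)*(191 + 0)/25)) + 422153 = (-1200 + 4*((1/2)*(1/25)*191)) + 422153 = (-1200 + 4*(191/50)) + 422153 = (-1200 + 382/25) + 422153 = -29618/25 + 422153 = 10524207/25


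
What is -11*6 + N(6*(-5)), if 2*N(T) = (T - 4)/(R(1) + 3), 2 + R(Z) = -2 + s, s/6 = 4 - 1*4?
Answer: -49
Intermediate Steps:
s = 0 (s = 6*(4 - 1*4) = 6*(4 - 4) = 6*0 = 0)
R(Z) = -4 (R(Z) = -2 + (-2 + 0) = -2 - 2 = -4)
N(T) = 2 - T/2 (N(T) = ((T - 4)/(-4 + 3))/2 = ((-4 + T)/(-1))/2 = ((-4 + T)*(-1))/2 = (4 - T)/2 = 2 - T/2)
-11*6 + N(6*(-5)) = -11*6 + (2 - 3*(-5)) = -66 + (2 - ½*(-30)) = -66 + (2 + 15) = -66 + 17 = -49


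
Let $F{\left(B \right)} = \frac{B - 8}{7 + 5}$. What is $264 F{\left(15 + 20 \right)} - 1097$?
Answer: $-503$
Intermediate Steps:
$F{\left(B \right)} = - \frac{2}{3} + \frac{B}{12}$ ($F{\left(B \right)} = \frac{-8 + B}{12} = \left(-8 + B\right) \frac{1}{12} = - \frac{2}{3} + \frac{B}{12}$)
$264 F{\left(15 + 20 \right)} - 1097 = 264 \left(- \frac{2}{3} + \frac{15 + 20}{12}\right) - 1097 = 264 \left(- \frac{2}{3} + \frac{1}{12} \cdot 35\right) - 1097 = 264 \left(- \frac{2}{3} + \frac{35}{12}\right) - 1097 = 264 \cdot \frac{9}{4} - 1097 = 594 - 1097 = -503$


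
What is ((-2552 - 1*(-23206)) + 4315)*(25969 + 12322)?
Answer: 956087979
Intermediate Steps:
((-2552 - 1*(-23206)) + 4315)*(25969 + 12322) = ((-2552 + 23206) + 4315)*38291 = (20654 + 4315)*38291 = 24969*38291 = 956087979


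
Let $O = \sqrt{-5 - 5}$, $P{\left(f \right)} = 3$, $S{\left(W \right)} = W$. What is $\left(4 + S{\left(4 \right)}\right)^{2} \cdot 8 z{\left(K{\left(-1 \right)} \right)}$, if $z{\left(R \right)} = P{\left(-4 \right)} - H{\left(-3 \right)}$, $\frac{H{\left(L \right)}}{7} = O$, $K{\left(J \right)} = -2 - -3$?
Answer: $1536 - 3584 i \sqrt{10} \approx 1536.0 - 11334.0 i$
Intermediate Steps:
$K{\left(J \right)} = 1$ ($K{\left(J \right)} = -2 + 3 = 1$)
$O = i \sqrt{10}$ ($O = \sqrt{-10} = i \sqrt{10} \approx 3.1623 i$)
$H{\left(L \right)} = 7 i \sqrt{10}$
$z{\left(R \right)} = 3 - 7 i \sqrt{10}$
$\left(4 + S{\left(4 \right)}\right)^{2} \cdot 8 z{\left(K{\left(-1 \right)} \right)} = \left(4 + 4\right)^{2} \cdot 8 \left(3 - 7 i \sqrt{10}\right) = 8^{2} \cdot 8 \left(3 - 7 i \sqrt{10}\right) = 64 \cdot 8 \left(3 - 7 i \sqrt{10}\right) = 512 \left(3 - 7 i \sqrt{10}\right) = 1536 - 3584 i \sqrt{10}$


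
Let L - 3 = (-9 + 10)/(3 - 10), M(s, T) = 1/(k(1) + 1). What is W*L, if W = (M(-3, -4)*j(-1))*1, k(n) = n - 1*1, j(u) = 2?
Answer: 40/7 ≈ 5.7143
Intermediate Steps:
k(n) = -1 + n (k(n) = n - 1 = -1 + n)
M(s, T) = 1 (M(s, T) = 1/((-1 + 1) + 1) = 1/(0 + 1) = 1/1 = 1)
W = 2 (W = (1*2)*1 = 2*1 = 2)
L = 20/7 (L = 3 + (-9 + 10)/(3 - 10) = 3 + 1/(-7) = 3 + 1*(-1/7) = 3 - 1/7 = 20/7 ≈ 2.8571)
W*L = 2*(20/7) = 40/7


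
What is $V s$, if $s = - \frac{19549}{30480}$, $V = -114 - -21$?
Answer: $\frac{606019}{10160} \approx 59.648$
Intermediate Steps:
$V = -93$ ($V = -114 + 21 = -93$)
$s = - \frac{19549}{30480}$ ($s = \left(-19549\right) \frac{1}{30480} = - \frac{19549}{30480} \approx -0.64137$)
$V s = \left(-93\right) \left(- \frac{19549}{30480}\right) = \frac{606019}{10160}$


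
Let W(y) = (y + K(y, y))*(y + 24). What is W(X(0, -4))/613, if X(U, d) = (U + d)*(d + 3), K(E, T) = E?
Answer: 224/613 ≈ 0.36542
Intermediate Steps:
X(U, d) = (3 + d)*(U + d) (X(U, d) = (U + d)*(3 + d) = (3 + d)*(U + d))
W(y) = 2*y*(24 + y) (W(y) = (y + y)*(y + 24) = (2*y)*(24 + y) = 2*y*(24 + y))
W(X(0, -4))/613 = (2*((-4)² + 3*0 + 3*(-4) + 0*(-4))*(24 + ((-4)² + 3*0 + 3*(-4) + 0*(-4))))/613 = (2*(16 + 0 - 12 + 0)*(24 + (16 + 0 - 12 + 0)))*(1/613) = (2*4*(24 + 4))*(1/613) = (2*4*28)*(1/613) = 224*(1/613) = 224/613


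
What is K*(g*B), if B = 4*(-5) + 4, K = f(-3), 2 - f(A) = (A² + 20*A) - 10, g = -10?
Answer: 10080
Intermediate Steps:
f(A) = 12 - A² - 20*A (f(A) = 2 - ((A² + 20*A) - 10) = 2 - (-10 + A² + 20*A) = 2 + (10 - A² - 20*A) = 12 - A² - 20*A)
K = 63 (K = 12 - 1*(-3)² - 20*(-3) = 12 - 1*9 + 60 = 12 - 9 + 60 = 63)
B = -16 (B = -20 + 4 = -16)
K*(g*B) = 63*(-10*(-16)) = 63*160 = 10080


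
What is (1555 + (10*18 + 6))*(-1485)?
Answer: -2585385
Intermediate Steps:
(1555 + (10*18 + 6))*(-1485) = (1555 + (180 + 6))*(-1485) = (1555 + 186)*(-1485) = 1741*(-1485) = -2585385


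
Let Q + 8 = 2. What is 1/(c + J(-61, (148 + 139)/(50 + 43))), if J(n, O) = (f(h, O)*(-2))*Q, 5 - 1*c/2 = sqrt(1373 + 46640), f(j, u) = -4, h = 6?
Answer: 1/5016 - sqrt(133)/5016 ≈ -0.0020998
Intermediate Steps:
Q = -6 (Q = -8 + 2 = -6)
c = 10 - 38*sqrt(133) (c = 10 - 2*sqrt(1373 + 46640) = 10 - 38*sqrt(133) ≈ -428.24)
J(n, O) = -48 (J(n, O) = -4*(-2)*(-6) = 8*(-6) = -48)
1/(c + J(-61, (148 + 139)/(50 + 43))) = 1/((10 - 38*sqrt(133)) - 48) = 1/(-38 - 38*sqrt(133))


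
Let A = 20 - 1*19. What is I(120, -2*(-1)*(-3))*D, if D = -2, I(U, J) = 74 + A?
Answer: -150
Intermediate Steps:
A = 1 (A = 20 - 19 = 1)
I(U, J) = 75 (I(U, J) = 74 + 1 = 75)
I(120, -2*(-1)*(-3))*D = 75*(-2) = -150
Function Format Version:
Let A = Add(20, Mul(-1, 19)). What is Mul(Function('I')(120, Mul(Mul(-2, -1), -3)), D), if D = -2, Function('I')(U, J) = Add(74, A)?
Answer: -150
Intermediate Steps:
A = 1 (A = Add(20, -19) = 1)
Function('I')(U, J) = 75 (Function('I')(U, J) = Add(74, 1) = 75)
Mul(Function('I')(120, Mul(Mul(-2, -1), -3)), D) = Mul(75, -2) = -150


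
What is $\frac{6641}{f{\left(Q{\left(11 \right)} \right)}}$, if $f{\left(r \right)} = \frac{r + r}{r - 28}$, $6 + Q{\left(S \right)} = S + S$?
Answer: $- \frac{19923}{8} \approx -2490.4$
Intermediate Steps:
$Q{\left(S \right)} = -6 + 2 S$ ($Q{\left(S \right)} = -6 + \left(S + S\right) = -6 + 2 S$)
$f{\left(r \right)} = \frac{2 r}{-28 + r}$
$\frac{6641}{f{\left(Q{\left(11 \right)} \right)}} = \frac{6641}{2 \left(-6 + 2 \cdot 11\right) \frac{1}{-28 + \left(-6 + 2 \cdot 11\right)}} = \frac{6641}{2 \left(-6 + 22\right) \frac{1}{-28 + \left(-6 + 22\right)}} = \frac{6641}{2 \cdot 16 \frac{1}{-28 + 16}} = \frac{6641}{2 \cdot 16 \frac{1}{-12}} = \frac{6641}{2 \cdot 16 \left(- \frac{1}{12}\right)} = \frac{6641}{- \frac{8}{3}} = 6641 \left(- \frac{3}{8}\right) = - \frac{19923}{8}$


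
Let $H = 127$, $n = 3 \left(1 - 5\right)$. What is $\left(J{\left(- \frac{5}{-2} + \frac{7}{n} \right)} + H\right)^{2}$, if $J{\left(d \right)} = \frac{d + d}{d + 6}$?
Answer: $\frac{146676321}{9025} \approx 16252.0$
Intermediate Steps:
$n = -12$ ($n = 3 \left(-4\right) = -12$)
$J{\left(d \right)} = \frac{2 d}{6 + d}$
$\left(J{\left(- \frac{5}{-2} + \frac{7}{n} \right)} + H\right)^{2} = \left(\frac{2 \left(- \frac{5}{-2} + \frac{7}{-12}\right)}{6 + \left(- \frac{5}{-2} + \frac{7}{-12}\right)} + 127\right)^{2} = \left(\frac{2 \left(\left(-5\right) \left(- \frac{1}{2}\right) + 7 \left(- \frac{1}{12}\right)\right)}{6 + \left(\left(-5\right) \left(- \frac{1}{2}\right) + 7 \left(- \frac{1}{12}\right)\right)} + 127\right)^{2} = \left(\frac{2 \left(\frac{5}{2} - \frac{7}{12}\right)}{6 + \left(\frac{5}{2} - \frac{7}{12}\right)} + 127\right)^{2} = \left(2 \cdot \frac{23}{12} \frac{1}{6 + \frac{23}{12}} + 127\right)^{2} = \left(2 \cdot \frac{23}{12} \frac{1}{\frac{95}{12}} + 127\right)^{2} = \left(2 \cdot \frac{23}{12} \cdot \frac{12}{95} + 127\right)^{2} = \left(\frac{46}{95} + 127\right)^{2} = \left(\frac{12111}{95}\right)^{2} = \frac{146676321}{9025}$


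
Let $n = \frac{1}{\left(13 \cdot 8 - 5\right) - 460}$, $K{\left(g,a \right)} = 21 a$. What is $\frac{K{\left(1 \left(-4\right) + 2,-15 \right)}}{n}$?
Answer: $113715$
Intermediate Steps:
$n = - \frac{1}{361}$ ($n = \frac{1}{\left(104 - 5\right) - 460} = \frac{1}{99 - 460} = \frac{1}{-361} = - \frac{1}{361} \approx -0.0027701$)
$\frac{K{\left(1 \left(-4\right) + 2,-15 \right)}}{n} = \frac{21 \left(-15\right)}{- \frac{1}{361}} = \left(-315\right) \left(-361\right) = 113715$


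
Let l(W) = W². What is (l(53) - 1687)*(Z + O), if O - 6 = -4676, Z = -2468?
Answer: -8008836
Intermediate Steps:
O = -4670 (O = 6 - 4676 = -4670)
(l(53) - 1687)*(Z + O) = (53² - 1687)*(-2468 - 4670) = (2809 - 1687)*(-7138) = 1122*(-7138) = -8008836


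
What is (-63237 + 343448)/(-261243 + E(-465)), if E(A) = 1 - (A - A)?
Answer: -280211/261242 ≈ -1.0726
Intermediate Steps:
E(A) = 1 (E(A) = 1 - 1*0 = 1 + 0 = 1)
(-63237 + 343448)/(-261243 + E(-465)) = (-63237 + 343448)/(-261243 + 1) = 280211/(-261242) = 280211*(-1/261242) = -280211/261242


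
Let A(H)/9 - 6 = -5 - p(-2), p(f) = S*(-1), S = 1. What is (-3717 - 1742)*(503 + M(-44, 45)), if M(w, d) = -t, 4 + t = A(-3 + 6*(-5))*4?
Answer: -2374665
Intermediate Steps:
p(f) = -1 (p(f) = 1*(-1) = -1)
A(H) = 18 (A(H) = 54 + 9*(-5 - 1*(-1)) = 54 + 9*(-5 + 1) = 54 + 9*(-4) = 54 - 36 = 18)
t = 68 (t = -4 + 18*4 = -4 + 72 = 68)
M(w, d) = -68 (M(w, d) = -1*68 = -68)
(-3717 - 1742)*(503 + M(-44, 45)) = (-3717 - 1742)*(503 - 68) = -5459*435 = -2374665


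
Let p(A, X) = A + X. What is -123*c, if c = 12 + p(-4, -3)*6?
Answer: 3690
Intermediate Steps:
c = -30 (c = 12 + (-4 - 3)*6 = 12 - 7*6 = 12 - 42 = -30)
-123*c = -123*(-30) = 3690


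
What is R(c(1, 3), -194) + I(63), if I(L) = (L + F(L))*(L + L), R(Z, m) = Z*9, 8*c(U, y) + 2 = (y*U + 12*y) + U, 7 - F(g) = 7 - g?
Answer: 63675/4 ≈ 15919.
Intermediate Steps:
F(g) = g (F(g) = 7 - (7 - g) = 7 + (-7 + g) = g)
c(U, y) = -1/4 + U/8 + 3*y/2 + U*y/8 (c(U, y) = -1/4 + ((y*U + 12*y) + U)/8 = -1/4 + ((U*y + 12*y) + U)/8 = -1/4 + ((12*y + U*y) + U)/8 = -1/4 + (U + 12*y + U*y)/8 = -1/4 + (U/8 + 3*y/2 + U*y/8) = -1/4 + U/8 + 3*y/2 + U*y/8)
R(Z, m) = 9*Z
I(L) = 4*L**2 (I(L) = (L + L)*(L + L) = (2*L)*(2*L) = 4*L**2)
R(c(1, 3), -194) + I(63) = 9*(-1/4 + (1/8)*1 + (3/2)*3 + (1/8)*1*3) + 4*63**2 = 9*(-1/4 + 1/8 + 9/2 + 3/8) + 4*3969 = 9*(19/4) + 15876 = 171/4 + 15876 = 63675/4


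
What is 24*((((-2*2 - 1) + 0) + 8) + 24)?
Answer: 648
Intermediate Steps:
24*((((-2*2 - 1) + 0) + 8) + 24) = 24*((((-4 - 1) + 0) + 8) + 24) = 24*(((-5 + 0) + 8) + 24) = 24*((-5 + 8) + 24) = 24*(3 + 24) = 24*27 = 648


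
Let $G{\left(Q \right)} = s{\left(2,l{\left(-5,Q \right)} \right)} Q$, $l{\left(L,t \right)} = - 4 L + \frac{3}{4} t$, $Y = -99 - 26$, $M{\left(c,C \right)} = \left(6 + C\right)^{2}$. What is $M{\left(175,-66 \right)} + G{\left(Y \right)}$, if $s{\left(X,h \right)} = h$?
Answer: $\frac{51275}{4} \approx 12819.0$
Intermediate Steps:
$Y = -125$
$l{\left(L,t \right)} = - 4 L + \frac{3 t}{4}$ ($l{\left(L,t \right)} = - 4 L + 3 \cdot \frac{1}{4} t = - 4 L + \frac{3 t}{4}$)
$G{\left(Q \right)} = Q \left(20 + \frac{3 Q}{4}\right)$ ($G{\left(Q \right)} = \left(\left(-4\right) \left(-5\right) + \frac{3 Q}{4}\right) Q = \left(20 + \frac{3 Q}{4}\right) Q = Q \left(20 + \frac{3 Q}{4}\right)$)
$M{\left(175,-66 \right)} + G{\left(Y \right)} = \left(6 - 66\right)^{2} + \frac{1}{4} \left(-125\right) \left(80 + 3 \left(-125\right)\right) = \left(-60\right)^{2} + \frac{1}{4} \left(-125\right) \left(80 - 375\right) = 3600 + \frac{1}{4} \left(-125\right) \left(-295\right) = 3600 + \frac{36875}{4} = \frac{51275}{4}$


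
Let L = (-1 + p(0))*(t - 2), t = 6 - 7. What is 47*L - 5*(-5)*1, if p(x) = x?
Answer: 166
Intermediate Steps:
t = -1
L = 3 (L = (-1 + 0)*(-1 - 2) = -1*(-3) = 3)
47*L - 5*(-5)*1 = 47*3 - 5*(-5)*1 = 141 + 25*1 = 141 + 25 = 166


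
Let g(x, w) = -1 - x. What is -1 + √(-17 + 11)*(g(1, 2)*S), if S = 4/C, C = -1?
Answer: -1 + 8*I*√6 ≈ -1.0 + 19.596*I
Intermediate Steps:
S = -4 (S = 4/(-1) = 4*(-1) = -4)
-1 + √(-17 + 11)*(g(1, 2)*S) = -1 + √(-17 + 11)*((-1 - 1*1)*(-4)) = -1 + √(-6)*((-1 - 1)*(-4)) = -1 + (I*√6)*(-2*(-4)) = -1 + (I*√6)*8 = -1 + 8*I*√6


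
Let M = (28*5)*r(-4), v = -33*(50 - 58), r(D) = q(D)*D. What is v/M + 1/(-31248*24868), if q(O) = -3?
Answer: 87222733/555053760 ≈ 0.15714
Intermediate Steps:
r(D) = -3*D
v = 264 (v = -33*(-8) = 264)
M = 1680 (M = (28*5)*(-3*(-4)) = 140*12 = 1680)
v/M + 1/(-31248*24868) = 264/1680 + 1/(-31248*24868) = 264*(1/1680) - 1/31248*1/24868 = 11/70 - 1/777075264 = 87222733/555053760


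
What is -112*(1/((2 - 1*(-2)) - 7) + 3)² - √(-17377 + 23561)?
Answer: -7168/9 - 2*√1546 ≈ -875.08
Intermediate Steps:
-112*(1/((2 - 1*(-2)) - 7) + 3)² - √(-17377 + 23561) = -112*(1/((2 + 2) - 7) + 3)² - √6184 = -112*(1/(4 - 7) + 3)² - 2*√1546 = -112*(1/(-3) + 3)² - 2*√1546 = -112*(-⅓ + 3)² - 2*√1546 = -112*(8/3)² - 2*√1546 = -112*64/9 - 2*√1546 = -7168/9 - 2*√1546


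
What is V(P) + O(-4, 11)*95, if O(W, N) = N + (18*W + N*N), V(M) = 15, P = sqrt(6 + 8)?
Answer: 5715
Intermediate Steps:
P = sqrt(14) ≈ 3.7417
O(W, N) = N + N**2 + 18*W (O(W, N) = N + (18*W + N**2) = N + (N**2 + 18*W) = N + N**2 + 18*W)
V(P) + O(-4, 11)*95 = 15 + (11 + 11**2 + 18*(-4))*95 = 15 + (11 + 121 - 72)*95 = 15 + 60*95 = 15 + 5700 = 5715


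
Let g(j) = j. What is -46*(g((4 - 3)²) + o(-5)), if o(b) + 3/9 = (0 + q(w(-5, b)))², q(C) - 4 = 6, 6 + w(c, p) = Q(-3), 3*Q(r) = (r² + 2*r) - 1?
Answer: -13892/3 ≈ -4630.7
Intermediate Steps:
Q(r) = -⅓ + r²/3 + 2*r/3 (Q(r) = ((r² + 2*r) - 1)/3 = (-1 + r² + 2*r)/3 = -⅓ + r²/3 + 2*r/3)
w(c, p) = -16/3 (w(c, p) = -6 + (-⅓ + (⅓)*(-3)² + (⅔)*(-3)) = -6 + (-⅓ + (⅓)*9 - 2) = -6 + (-⅓ + 3 - 2) = -6 + ⅔ = -16/3)
q(C) = 10 (q(C) = 4 + 6 = 10)
o(b) = 299/3 (o(b) = -⅓ + (0 + 10)² = -⅓ + 10² = -⅓ + 100 = 299/3)
-46*(g((4 - 3)²) + o(-5)) = -46*((4 - 3)² + 299/3) = -46*(1² + 299/3) = -46*(1 + 299/3) = -46*302/3 = -13892/3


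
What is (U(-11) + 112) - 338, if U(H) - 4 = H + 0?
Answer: -233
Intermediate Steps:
U(H) = 4 + H (U(H) = 4 + (H + 0) = 4 + H)
(U(-11) + 112) - 338 = ((4 - 11) + 112) - 338 = (-7 + 112) - 338 = 105 - 338 = -233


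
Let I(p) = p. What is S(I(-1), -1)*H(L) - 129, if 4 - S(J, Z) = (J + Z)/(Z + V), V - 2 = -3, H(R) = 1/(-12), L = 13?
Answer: -517/4 ≈ -129.25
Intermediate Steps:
H(R) = -1/12
V = -1 (V = 2 - 3 = -1)
S(J, Z) = 4 - (J + Z)/(-1 + Z) (S(J, Z) = 4 - (J + Z)/(Z - 1) = 4 - (J + Z)/(-1 + Z))
S(I(-1), -1)*H(L) - 129 = ((-4 - 1*(-1) + 3*(-1))/(-1 - 1))*(-1/12) - 129 = ((-4 + 1 - 3)/(-2))*(-1/12) - 129 = -½*(-6)*(-1/12) - 129 = 3*(-1/12) - 129 = -¼ - 129 = -517/4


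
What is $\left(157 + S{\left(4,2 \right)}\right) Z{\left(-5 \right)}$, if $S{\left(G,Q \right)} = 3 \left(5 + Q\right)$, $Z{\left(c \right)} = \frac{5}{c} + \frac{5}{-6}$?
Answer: $- \frac{979}{3} \approx -326.33$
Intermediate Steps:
$Z{\left(c \right)} = - \frac{5}{6} + \frac{5}{c}$ ($Z{\left(c \right)} = \frac{5}{c} + 5 \left(- \frac{1}{6}\right) = \frac{5}{c} - \frac{5}{6} = - \frac{5}{6} + \frac{5}{c}$)
$S{\left(G,Q \right)} = 15 + 3 Q$
$\left(157 + S{\left(4,2 \right)}\right) Z{\left(-5 \right)} = \left(157 + \left(15 + 3 \cdot 2\right)\right) \left(- \frac{5}{6} + \frac{5}{-5}\right) = \left(157 + \left(15 + 6\right)\right) \left(- \frac{5}{6} + 5 \left(- \frac{1}{5}\right)\right) = \left(157 + 21\right) \left(- \frac{5}{6} - 1\right) = 178 \left(- \frac{11}{6}\right) = - \frac{979}{3}$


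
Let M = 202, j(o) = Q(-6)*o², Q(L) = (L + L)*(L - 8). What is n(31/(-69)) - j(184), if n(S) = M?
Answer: -5687606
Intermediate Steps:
Q(L) = 2*L*(-8 + L) (Q(L) = (2*L)*(-8 + L) = 2*L*(-8 + L))
j(o) = 168*o² (j(o) = (2*(-6)*(-8 - 6))*o² = (2*(-6)*(-14))*o² = 168*o²)
n(S) = 202
n(31/(-69)) - j(184) = 202 - 168*184² = 202 - 168*33856 = 202 - 1*5687808 = 202 - 5687808 = -5687606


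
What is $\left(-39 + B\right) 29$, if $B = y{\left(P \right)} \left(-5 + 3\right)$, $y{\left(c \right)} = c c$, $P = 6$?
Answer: $-3219$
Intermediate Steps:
$y{\left(c \right)} = c^{2}$
$B = -72$ ($B = 6^{2} \left(-5 + 3\right) = 36 \left(-2\right) = -72$)
$\left(-39 + B\right) 29 = \left(-39 - 72\right) 29 = \left(-111\right) 29 = -3219$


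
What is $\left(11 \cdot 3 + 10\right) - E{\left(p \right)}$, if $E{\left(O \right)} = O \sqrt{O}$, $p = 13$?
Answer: $43 - 13 \sqrt{13} \approx -3.8722$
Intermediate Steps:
$E{\left(O \right)} = O^{\frac{3}{2}}$
$\left(11 \cdot 3 + 10\right) - E{\left(p \right)} = \left(11 \cdot 3 + 10\right) - 13^{\frac{3}{2}} = \left(33 + 10\right) - 13 \sqrt{13} = 43 - 13 \sqrt{13}$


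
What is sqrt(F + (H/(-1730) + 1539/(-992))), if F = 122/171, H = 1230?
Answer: I*sqrt(9263623584874)/2445528 ≈ 1.2446*I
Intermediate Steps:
F = 122/171 (F = 122*(1/171) = 122/171 ≈ 0.71345)
sqrt(F + (H/(-1730) + 1539/(-992))) = sqrt(122/171 + (1230/(-1730) + 1539/(-992))) = sqrt(122/171 + (1230*(-1/1730) + 1539*(-1/992))) = sqrt(122/171 + (-123/173 - 1539/992)) = sqrt(122/171 - 388263/171616) = sqrt(-45455821/29346336) = I*sqrt(9263623584874)/2445528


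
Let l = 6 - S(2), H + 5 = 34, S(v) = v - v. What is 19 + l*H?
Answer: 193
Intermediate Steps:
S(v) = 0
H = 29 (H = -5 + 34 = 29)
l = 6 (l = 6 - 1*0 = 6 + 0 = 6)
19 + l*H = 19 + 6*29 = 19 + 174 = 193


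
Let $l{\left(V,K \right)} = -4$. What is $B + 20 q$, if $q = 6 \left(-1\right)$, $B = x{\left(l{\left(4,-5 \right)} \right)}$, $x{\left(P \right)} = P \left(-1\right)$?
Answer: $-116$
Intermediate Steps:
$x{\left(P \right)} = - P$
$B = 4$ ($B = \left(-1\right) \left(-4\right) = 4$)
$q = -6$
$B + 20 q = 4 + 20 \left(-6\right) = 4 - 120 = -116$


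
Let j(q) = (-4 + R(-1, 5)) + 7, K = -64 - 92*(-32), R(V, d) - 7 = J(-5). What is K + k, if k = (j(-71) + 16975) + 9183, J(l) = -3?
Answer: 29045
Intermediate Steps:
R(V, d) = 4 (R(V, d) = 7 - 3 = 4)
K = 2880 (K = -64 + 2944 = 2880)
j(q) = 7 (j(q) = (-4 + 4) + 7 = 0 + 7 = 7)
k = 26165 (k = (7 + 16975) + 9183 = 16982 + 9183 = 26165)
K + k = 2880 + 26165 = 29045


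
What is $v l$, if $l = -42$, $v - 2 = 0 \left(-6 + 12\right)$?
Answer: $-84$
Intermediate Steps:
$v = 2$ ($v = 2 + 0 \left(-6 + 12\right) = 2 + 0 \cdot 6 = 2 + 0 = 2$)
$v l = 2 \left(-42\right) = -84$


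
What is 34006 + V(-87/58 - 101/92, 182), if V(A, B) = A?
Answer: 3128313/92 ≈ 34003.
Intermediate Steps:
34006 + V(-87/58 - 101/92, 182) = 34006 + (-87/58 - 101/92) = 34006 + (-87*1/58 - 101*1/92) = 34006 + (-3/2 - 101/92) = 34006 - 239/92 = 3128313/92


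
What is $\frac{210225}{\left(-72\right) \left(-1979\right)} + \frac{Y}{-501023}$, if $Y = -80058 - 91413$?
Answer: $\frac{43253373341}{23796588408} \approx 1.8176$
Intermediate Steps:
$Y = -171471$
$\frac{210225}{\left(-72\right) \left(-1979\right)} + \frac{Y}{-501023} = \frac{210225}{\left(-72\right) \left(-1979\right)} - \frac{171471}{-501023} = \frac{210225}{142488} - - \frac{171471}{501023} = 210225 \cdot \frac{1}{142488} + \frac{171471}{501023} = \frac{70075}{47496} + \frac{171471}{501023} = \frac{43253373341}{23796588408}$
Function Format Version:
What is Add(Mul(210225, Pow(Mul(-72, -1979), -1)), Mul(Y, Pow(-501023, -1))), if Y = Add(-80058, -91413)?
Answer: Rational(43253373341, 23796588408) ≈ 1.8176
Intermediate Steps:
Y = -171471
Add(Mul(210225, Pow(Mul(-72, -1979), -1)), Mul(Y, Pow(-501023, -1))) = Add(Mul(210225, Pow(Mul(-72, -1979), -1)), Mul(-171471, Pow(-501023, -1))) = Add(Mul(210225, Pow(142488, -1)), Mul(-171471, Rational(-1, 501023))) = Add(Mul(210225, Rational(1, 142488)), Rational(171471, 501023)) = Add(Rational(70075, 47496), Rational(171471, 501023)) = Rational(43253373341, 23796588408)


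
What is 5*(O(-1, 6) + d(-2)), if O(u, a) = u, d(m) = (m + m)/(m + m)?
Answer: 0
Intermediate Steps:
d(m) = 1 (d(m) = (2*m)/((2*m)) = (2*m)*(1/(2*m)) = 1)
5*(O(-1, 6) + d(-2)) = 5*(-1 + 1) = 5*0 = 0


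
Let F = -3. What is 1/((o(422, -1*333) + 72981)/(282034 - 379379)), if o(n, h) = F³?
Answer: -97345/72954 ≈ -1.3343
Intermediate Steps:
o(n, h) = -27 (o(n, h) = (-3)³ = -27)
1/((o(422, -1*333) + 72981)/(282034 - 379379)) = 1/((-27 + 72981)/(282034 - 379379)) = 1/(72954/(-97345)) = 1/(72954*(-1/97345)) = 1/(-72954/97345) = -97345/72954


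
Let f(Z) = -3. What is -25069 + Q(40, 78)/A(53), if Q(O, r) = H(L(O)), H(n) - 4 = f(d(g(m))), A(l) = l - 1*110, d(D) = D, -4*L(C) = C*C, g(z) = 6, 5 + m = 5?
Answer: -1428934/57 ≈ -25069.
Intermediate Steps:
m = 0 (m = -5 + 5 = 0)
L(C) = -C**2/4 (L(C) = -C*C/4 = -C**2/4)
A(l) = -110 + l (A(l) = l - 110 = -110 + l)
H(n) = 1 (H(n) = 4 - 3 = 1)
Q(O, r) = 1
-25069 + Q(40, 78)/A(53) = -25069 + 1/(-110 + 53) = -25069 + 1/(-57) = -25069 + 1*(-1/57) = -25069 - 1/57 = -1428934/57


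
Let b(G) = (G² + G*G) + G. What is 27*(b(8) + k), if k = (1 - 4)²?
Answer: 3915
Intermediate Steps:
k = 9 (k = (-3)² = 9)
b(G) = G + 2*G² (b(G) = (G² + G²) + G = 2*G² + G = G + 2*G²)
27*(b(8) + k) = 27*(8*(1 + 2*8) + 9) = 27*(8*(1 + 16) + 9) = 27*(8*17 + 9) = 27*(136 + 9) = 27*145 = 3915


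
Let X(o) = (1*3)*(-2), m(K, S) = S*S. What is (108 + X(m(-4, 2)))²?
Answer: 10404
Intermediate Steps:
m(K, S) = S²
X(o) = -6 (X(o) = 3*(-2) = -6)
(108 + X(m(-4, 2)))² = (108 - 6)² = 102² = 10404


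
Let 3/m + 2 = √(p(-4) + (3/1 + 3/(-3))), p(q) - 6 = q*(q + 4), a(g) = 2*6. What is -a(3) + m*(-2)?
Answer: -15 - 3*√2 ≈ -19.243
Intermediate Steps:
a(g) = 12
p(q) = 6 + q*(4 + q) (p(q) = 6 + q*(q + 4) = 6 + q*(4 + q))
m = 3/(-2 + 2*√2) (m = 3/(-2 + √((6 + (-4)² + 4*(-4)) + (3/1 + 3/(-3)))) = 3/(-2 + √((6 + 16 - 16) + (3*1 + 3*(-⅓)))) = 3/(-2 + √(6 + (3 - 1))) = 3/(-2 + √(6 + 2)) = 3/(-2 + √8) = 3/(-2 + 2*√2) ≈ 3.6213)
-a(3) + m*(-2) = -1*12 + (3/2 + 3*√2/2)*(-2) = -12 + (-3 - 3*√2) = -15 - 3*√2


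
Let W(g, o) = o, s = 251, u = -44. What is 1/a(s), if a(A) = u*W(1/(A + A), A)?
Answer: -1/11044 ≈ -9.0547e-5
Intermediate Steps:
a(A) = -44*A
1/a(s) = 1/(-44*251) = 1/(-11044) = -1/11044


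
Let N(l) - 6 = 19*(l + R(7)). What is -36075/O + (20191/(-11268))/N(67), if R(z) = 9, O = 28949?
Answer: -589999504259/472986131400 ≈ -1.2474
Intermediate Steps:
N(l) = 177 + 19*l (N(l) = 6 + 19*(l + 9) = 6 + 19*(9 + l) = 6 + (171 + 19*l) = 177 + 19*l)
-36075/O + (20191/(-11268))/N(67) = -36075/28949 + (20191/(-11268))/(177 + 19*67) = -36075*1/28949 + (20191*(-1/11268))/(177 + 1273) = -36075/28949 - 20191/11268/1450 = -36075/28949 - 20191/11268*1/1450 = -36075/28949 - 20191/16338600 = -589999504259/472986131400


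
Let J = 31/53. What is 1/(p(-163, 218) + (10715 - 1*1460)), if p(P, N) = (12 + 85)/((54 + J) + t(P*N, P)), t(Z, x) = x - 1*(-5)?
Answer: 5481/50721514 ≈ 0.00010806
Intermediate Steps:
J = 31/53 (J = 31*(1/53) = 31/53 ≈ 0.58491)
t(Z, x) = 5 + x (t(Z, x) = x + 5 = 5 + x)
p(P, N) = 97/(3158/53 + P) (p(P, N) = (12 + 85)/((54 + 31/53) + (5 + P)) = 97/(2893/53 + (5 + P)) = 97/(3158/53 + P))
1/(p(-163, 218) + (10715 - 1*1460)) = 1/(5141/(3158 + 53*(-163)) + (10715 - 1*1460)) = 1/(5141/(3158 - 8639) + (10715 - 1460)) = 1/(5141/(-5481) + 9255) = 1/(5141*(-1/5481) + 9255) = 1/(-5141/5481 + 9255) = 1/(50721514/5481) = 5481/50721514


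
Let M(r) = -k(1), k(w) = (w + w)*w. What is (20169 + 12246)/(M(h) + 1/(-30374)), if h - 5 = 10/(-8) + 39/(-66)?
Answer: -984573210/60749 ≈ -16207.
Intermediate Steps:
k(w) = 2*w² (k(w) = (2*w)*w = 2*w²)
h = 139/44 (h = 5 + (10/(-8) + 39/(-66)) = 5 + (10*(-⅛) + 39*(-1/66)) = 5 + (-5/4 - 13/22) = 5 - 81/44 = 139/44 ≈ 3.1591)
M(r) = -2 (M(r) = -2*1² = -2)
(20169 + 12246)/(M(h) + 1/(-30374)) = (20169 + 12246)/(-2 + 1/(-30374)) = 32415/(-2 - 1/30374) = 32415/(-60749/30374) = 32415*(-30374/60749) = -984573210/60749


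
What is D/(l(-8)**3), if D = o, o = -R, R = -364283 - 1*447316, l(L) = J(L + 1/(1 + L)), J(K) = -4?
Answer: -811599/64 ≈ -12681.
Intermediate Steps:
l(L) = -4
R = -811599 (R = -364283 - 447316 = -811599)
o = 811599 (o = -1*(-811599) = 811599)
D = 811599
D/(l(-8)**3) = 811599/((-4)**3) = 811599/(-64) = 811599*(-1/64) = -811599/64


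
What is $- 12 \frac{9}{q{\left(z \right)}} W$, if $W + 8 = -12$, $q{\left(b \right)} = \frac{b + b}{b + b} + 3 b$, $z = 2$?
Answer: $\frac{2160}{7} \approx 308.57$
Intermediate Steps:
$q{\left(b \right)} = 1 + 3 b$ ($q{\left(b \right)} = \frac{2 b}{2 b} + 3 b = 2 b \frac{1}{2 b} + 3 b = 1 + 3 b$)
$W = -20$ ($W = -8 - 12 = -20$)
$- 12 \frac{9}{q{\left(z \right)}} W = - 12 \frac{9}{1 + 3 \cdot 2} \left(-20\right) = - 12 \frac{9}{1 + 6} \left(-20\right) = - 12 \cdot \frac{9}{7} \left(-20\right) = - 12 \cdot 9 \cdot \frac{1}{7} \left(-20\right) = \left(-12\right) \frac{9}{7} \left(-20\right) = \left(- \frac{108}{7}\right) \left(-20\right) = \frac{2160}{7}$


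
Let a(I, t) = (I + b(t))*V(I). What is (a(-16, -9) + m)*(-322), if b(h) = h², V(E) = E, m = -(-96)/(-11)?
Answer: 3714592/11 ≈ 3.3769e+5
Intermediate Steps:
m = -96/11 (m = -(-96)*(-1)/11 = -3*32/11 = -96/11 ≈ -8.7273)
a(I, t) = I*(I + t²) (a(I, t) = (I + t²)*I = I*(I + t²))
(a(-16, -9) + m)*(-322) = (-16*(-16 + (-9)²) - 96/11)*(-322) = (-16*(-16 + 81) - 96/11)*(-322) = (-16*65 - 96/11)*(-322) = (-1040 - 96/11)*(-322) = -11536/11*(-322) = 3714592/11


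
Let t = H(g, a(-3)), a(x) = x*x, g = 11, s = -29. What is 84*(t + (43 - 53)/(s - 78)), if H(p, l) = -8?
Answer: -71064/107 ≈ -664.15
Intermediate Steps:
a(x) = x²
t = -8
84*(t + (43 - 53)/(s - 78)) = 84*(-8 + (43 - 53)/(-29 - 78)) = 84*(-8 - 10/(-107)) = 84*(-8 - 10*(-1/107)) = 84*(-8 + 10/107) = 84*(-846/107) = -71064/107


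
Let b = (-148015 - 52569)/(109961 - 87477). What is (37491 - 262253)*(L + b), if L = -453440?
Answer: 572881563790132/5621 ≈ 1.0192e+11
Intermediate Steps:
b = -50146/5621 (b = -200584/22484 = -200584*1/22484 = -50146/5621 ≈ -8.9212)
(37491 - 262253)*(L + b) = (37491 - 262253)*(-453440 - 50146/5621) = -224762*(-2548836386/5621) = 572881563790132/5621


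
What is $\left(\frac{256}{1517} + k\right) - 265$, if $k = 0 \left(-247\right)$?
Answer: $- \frac{401749}{1517} \approx -264.83$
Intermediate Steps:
$k = 0$
$\left(\frac{256}{1517} + k\right) - 265 = \left(\frac{256}{1517} + 0\right) - 265 = \frac{256}{1517} - 265 = - \frac{401749}{1517}$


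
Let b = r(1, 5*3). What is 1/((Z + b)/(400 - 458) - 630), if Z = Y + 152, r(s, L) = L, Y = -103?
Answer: -29/18302 ≈ -0.0015845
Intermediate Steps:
b = 15 (b = 5*3 = 15)
Z = 49 (Z = -103 + 152 = 49)
1/((Z + b)/(400 - 458) - 630) = 1/((49 + 15)/(400 - 458) - 630) = 1/(64/(-58) - 630) = 1/(64*(-1/58) - 630) = 1/(-32/29 - 630) = 1/(-18302/29) = -29/18302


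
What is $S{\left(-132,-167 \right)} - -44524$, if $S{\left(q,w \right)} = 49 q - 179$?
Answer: $37877$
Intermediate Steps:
$S{\left(q,w \right)} = -179 + 49 q$
$S{\left(-132,-167 \right)} - -44524 = \left(-179 + 49 \left(-132\right)\right) - -44524 = \left(-179 - 6468\right) + 44524 = -6647 + 44524 = 37877$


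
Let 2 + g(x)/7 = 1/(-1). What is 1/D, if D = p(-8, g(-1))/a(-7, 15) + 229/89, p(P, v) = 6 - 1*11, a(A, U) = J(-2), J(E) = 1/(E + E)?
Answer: 89/2009 ≈ 0.044301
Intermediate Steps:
J(E) = 1/(2*E)
a(A, U) = -1/4 (a(A, U) = (1/2)/(-2) = (1/2)*(-1/2) = -1/4)
g(x) = -21 (g(x) = -14 + 7/(-1) = -14 + 7*(-1) = -14 - 7 = -21)
p(P, v) = -5 (p(P, v) = 6 - 11 = -5)
D = 2009/89 (D = -5/(-1/4) + 229/89 = -5*(-4) + 229*(1/89) = 20 + 229/89 = 2009/89 ≈ 22.573)
1/D = 1/(2009/89) = 89/2009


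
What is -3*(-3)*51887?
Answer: 466983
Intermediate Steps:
-3*(-3)*51887 = 9*51887 = 466983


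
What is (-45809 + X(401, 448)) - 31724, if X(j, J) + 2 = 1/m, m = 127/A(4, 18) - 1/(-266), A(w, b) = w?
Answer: -1309798223/16893 ≈ -77535.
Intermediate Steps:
m = 16893/532 (m = 127/4 - 1/(-266) = 127*(¼) - 1*(-1/266) = 127/4 + 1/266 = 16893/532 ≈ 31.754)
X(j, J) = -33254/16893 (X(j, J) = -2 + 1/(16893/532) = -2 + 532/16893 = -33254/16893)
(-45809 + X(401, 448)) - 31724 = (-45809 - 33254/16893) - 31724 = -773884691/16893 - 31724 = -1309798223/16893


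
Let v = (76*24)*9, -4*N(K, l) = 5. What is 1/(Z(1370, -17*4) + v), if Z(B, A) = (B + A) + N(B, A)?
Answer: 4/70867 ≈ 5.6444e-5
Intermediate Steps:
N(K, l) = -5/4 (N(K, l) = -¼*5 = -5/4)
Z(B, A) = -5/4 + A + B (Z(B, A) = (B + A) - 5/4 = (A + B) - 5/4 = -5/4 + A + B)
v = 16416 (v = 1824*9 = 16416)
1/(Z(1370, -17*4) + v) = 1/((-5/4 - 17*4 + 1370) + 16416) = 1/((-5/4 - 68 + 1370) + 16416) = 1/(5203/4 + 16416) = 1/(70867/4) = 4/70867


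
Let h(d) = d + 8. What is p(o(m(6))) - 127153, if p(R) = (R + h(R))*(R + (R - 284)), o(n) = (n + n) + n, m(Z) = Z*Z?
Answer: -142385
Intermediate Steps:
h(d) = 8 + d
m(Z) = Z²
o(n) = 3*n (o(n) = 2*n + n = 3*n)
p(R) = (-284 + 2*R)*(8 + 2*R) (p(R) = (R + (8 + R))*(R + (R - 284)) = (8 + 2*R)*(R + (-284 + R)) = (8 + 2*R)*(-284 + 2*R) = (-284 + 2*R)*(8 + 2*R))
p(o(m(6))) - 127153 = (-2272 - 1656*6² + 4*(3*6²)²) - 127153 = (-2272 - 1656*36 + 4*(3*36)²) - 127153 = (-2272 - 552*108 + 4*108²) - 127153 = (-2272 - 59616 + 4*11664) - 127153 = (-2272 - 59616 + 46656) - 127153 = -15232 - 127153 = -142385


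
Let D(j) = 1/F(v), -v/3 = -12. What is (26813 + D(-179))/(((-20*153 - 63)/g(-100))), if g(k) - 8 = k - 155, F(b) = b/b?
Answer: 2207686/1041 ≈ 2120.7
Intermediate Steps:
v = 36 (v = -3*(-12) = 36)
F(b) = 1
D(j) = 1 (D(j) = 1/1 = 1)
g(k) = -147 + k (g(k) = 8 + (k - 155) = 8 + (-155 + k) = -147 + k)
(26813 + D(-179))/(((-20*153 - 63)/g(-100))) = (26813 + 1)/(((-20*153 - 63)/(-147 - 100))) = 26814/(((-3060 - 63)/(-247))) = 26814/((-3123*(-1/247))) = 26814/(3123/247) = 26814*(247/3123) = 2207686/1041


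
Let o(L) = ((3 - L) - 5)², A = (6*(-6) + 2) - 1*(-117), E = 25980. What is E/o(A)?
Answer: 5196/1445 ≈ 3.5958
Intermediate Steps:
A = 83 (A = (-36 + 2) + 117 = -34 + 117 = 83)
o(L) = (-2 - L)²
E/o(A) = 25980/((2 + 83)²) = 25980/(85²) = 25980/7225 = 25980*(1/7225) = 5196/1445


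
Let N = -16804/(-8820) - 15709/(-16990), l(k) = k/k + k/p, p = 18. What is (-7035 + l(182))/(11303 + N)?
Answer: -52627119650/84709947437 ≈ -0.62126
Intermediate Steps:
l(k) = 1 + k/18 (l(k) = k/k + k/18 = 1 + k*(1/18) = 1 + k/18)
N = 21202667/7492590 (N = -16804*(-1/8820) - 15709*(-1/16990) = 4201/2205 + 15709/16990 = 21202667/7492590 ≈ 2.8298)
(-7035 + l(182))/(11303 + N) = (-7035 + (1 + (1/18)*182))/(11303 + 21202667/7492590) = (-7035 + (1 + 91/9))/(84709947437/7492590) = (-7035 + 100/9)*(7492590/84709947437) = -63215/9*7492590/84709947437 = -52627119650/84709947437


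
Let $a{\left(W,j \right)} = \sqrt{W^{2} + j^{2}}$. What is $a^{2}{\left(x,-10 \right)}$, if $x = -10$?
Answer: $200$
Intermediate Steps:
$a^{2}{\left(x,-10 \right)} = \left(\sqrt{\left(-10\right)^{2} + \left(-10\right)^{2}}\right)^{2} = \left(\sqrt{100 + 100}\right)^{2} = \left(\sqrt{200}\right)^{2} = \left(10 \sqrt{2}\right)^{2} = 200$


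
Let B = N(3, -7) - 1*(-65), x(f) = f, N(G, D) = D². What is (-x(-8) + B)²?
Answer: 14884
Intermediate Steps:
B = 114 (B = (-7)² - 1*(-65) = 49 + 65 = 114)
(-x(-8) + B)² = (-1*(-8) + 114)² = (8 + 114)² = 122² = 14884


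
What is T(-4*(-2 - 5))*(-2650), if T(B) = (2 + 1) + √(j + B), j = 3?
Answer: -7950 - 2650*√31 ≈ -22705.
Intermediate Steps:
T(B) = 3 + √(3 + B) (T(B) = (2 + 1) + √(3 + B) = 3 + √(3 + B))
T(-4*(-2 - 5))*(-2650) = (3 + √(3 - 4*(-2 - 5)))*(-2650) = (3 + √(3 - 4*(-7)))*(-2650) = (3 + √(3 + 28))*(-2650) = (3 + √31)*(-2650) = -7950 - 2650*√31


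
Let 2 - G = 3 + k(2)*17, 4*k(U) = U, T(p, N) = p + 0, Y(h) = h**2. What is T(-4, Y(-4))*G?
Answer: 38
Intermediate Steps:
T(p, N) = p
k(U) = U/4
G = -19/2 (G = 2 - (3 + ((1/4)*2)*17) = 2 - (3 + (1/2)*17) = 2 - (3 + 17/2) = 2 - 1*23/2 = 2 - 23/2 = -19/2 ≈ -9.5000)
T(-4, Y(-4))*G = -4*(-19/2) = 38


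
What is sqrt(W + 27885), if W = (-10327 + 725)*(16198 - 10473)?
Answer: I*sqrt(54943565) ≈ 7412.4*I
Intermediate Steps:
W = -54971450 (W = -9602*5725 = -54971450)
sqrt(W + 27885) = sqrt(-54971450 + 27885) = sqrt(-54943565) = I*sqrt(54943565)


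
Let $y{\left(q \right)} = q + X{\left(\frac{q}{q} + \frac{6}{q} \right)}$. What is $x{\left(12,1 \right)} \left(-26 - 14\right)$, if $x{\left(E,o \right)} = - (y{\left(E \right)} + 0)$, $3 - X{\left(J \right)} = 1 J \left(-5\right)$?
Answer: $900$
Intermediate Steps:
$X{\left(J \right)} = 3 + 5 J$ ($X{\left(J \right)} = 3 - 1 J \left(-5\right) = 3 - J \left(-5\right) = 3 - - 5 J = 3 + 5 J$)
$y{\left(q \right)} = 8 + q + \frac{30}{q}$ ($y{\left(q \right)} = q + \left(3 + 5 \left(\frac{q}{q} + \frac{6}{q}\right)\right) = q + \left(3 + 5 \left(1 + \frac{6}{q}\right)\right) = q + \left(3 + \left(5 + \frac{30}{q}\right)\right) = q + \left(8 + \frac{30}{q}\right) = 8 + q + \frac{30}{q}$)
$x{\left(E,o \right)} = -8 - E - \frac{30}{E}$ ($x{\left(E,o \right)} = - (\left(8 + E + \frac{30}{E}\right) + 0) = - (8 + E + \frac{30}{E}) = -8 - E - \frac{30}{E}$)
$x{\left(12,1 \right)} \left(-26 - 14\right) = \left(-8 - 12 - \frac{30}{12}\right) \left(-26 - 14\right) = \left(-8 - 12 - \frac{5}{2}\right) \left(-40\right) = \left(- \frac{45}{2}\right) \left(-40\right) = 900$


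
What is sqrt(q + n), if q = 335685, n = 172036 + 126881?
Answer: sqrt(634602) ≈ 796.62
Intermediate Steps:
n = 298917
sqrt(q + n) = sqrt(335685 + 298917) = sqrt(634602)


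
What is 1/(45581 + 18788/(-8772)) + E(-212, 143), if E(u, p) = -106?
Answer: -10595168023/99954436 ≈ -106.00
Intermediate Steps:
1/(45581 + 18788/(-8772)) + E(-212, 143) = 1/(45581 + 18788/(-8772)) - 106 = 1/(45581 + 18788*(-1/8772)) - 106 = 1/(45581 - 4697/2193) - 106 = 1/(99954436/2193) - 106 = 2193/99954436 - 106 = -10595168023/99954436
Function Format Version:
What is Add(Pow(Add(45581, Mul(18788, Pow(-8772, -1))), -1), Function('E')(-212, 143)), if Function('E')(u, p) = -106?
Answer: Rational(-10595168023, 99954436) ≈ -106.00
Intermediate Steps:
Add(Pow(Add(45581, Mul(18788, Pow(-8772, -1))), -1), Function('E')(-212, 143)) = Add(Pow(Add(45581, Mul(18788, Pow(-8772, -1))), -1), -106) = Add(Pow(Add(45581, Mul(18788, Rational(-1, 8772))), -1), -106) = Add(Pow(Add(45581, Rational(-4697, 2193)), -1), -106) = Add(Pow(Rational(99954436, 2193), -1), -106) = Add(Rational(2193, 99954436), -106) = Rational(-10595168023, 99954436)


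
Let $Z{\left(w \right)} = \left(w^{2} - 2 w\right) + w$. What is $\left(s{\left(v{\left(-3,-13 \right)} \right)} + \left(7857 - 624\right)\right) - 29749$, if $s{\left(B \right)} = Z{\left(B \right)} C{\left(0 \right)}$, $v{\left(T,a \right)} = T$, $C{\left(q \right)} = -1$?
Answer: $-22528$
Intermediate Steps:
$Z{\left(w \right)} = w^{2} - w$
$s{\left(B \right)} = - B \left(-1 + B\right)$ ($s{\left(B \right)} = B \left(-1 + B\right) \left(-1\right) = - B \left(-1 + B\right)$)
$\left(s{\left(v{\left(-3,-13 \right)} \right)} + \left(7857 - 624\right)\right) - 29749 = \left(- 3 \left(1 - -3\right) + \left(7857 - 624\right)\right) - 29749 = \left(- 3 \left(1 + 3\right) + \left(7857 - 624\right)\right) - 29749 = \left(\left(-3\right) 4 + 7233\right) - 29749 = \left(-12 + 7233\right) - 29749 = 7221 - 29749 = -22528$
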